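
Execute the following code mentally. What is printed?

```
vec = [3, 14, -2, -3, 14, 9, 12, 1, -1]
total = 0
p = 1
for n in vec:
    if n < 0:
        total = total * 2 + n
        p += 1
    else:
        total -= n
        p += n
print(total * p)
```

-12711

n=3: not <0, total = 0-3 = -3; p=4
n=14: not <0, total = (-3)-14 = -17; p=18
n=-2: <0, total = (-17)*2+(-2) = -36; p=19
n=-3: <0, total = (-36)*2+(-3) = -75; p=20
n=14: not <0, total = (-75)-14 = -89; p=34
n=9: not <0, total = (-89)-9 = -98; p=43
n=12: not <0, total = (-98)-12 = -110; p=55
n=1: not <0, total = (-110)-1 = -111; p=56
n=-1: <0, total = (-111)*2+(-1) = -223; p=57
total*p = (-223)*57 = -12711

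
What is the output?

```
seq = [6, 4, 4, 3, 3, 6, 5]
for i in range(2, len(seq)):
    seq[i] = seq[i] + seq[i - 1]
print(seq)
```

[6, 4, 8, 11, 14, 20, 25]

i=2: seq[2] = 4+4 = 8 → [6, 4, 8, 3, 3, 6, 5]
i=3: seq[3] = 3+8 = 11 → [6, 4, 8, 11, 3, 6, 5]
i=4: seq[4] = 3+11 = 14 → [6, 4, 8, 11, 14, 6, 5]
i=5: seq[5] = 6+14 = 20 → [6, 4, 8, 11, 14, 20, 5]
i=6: seq[6] = 5+20 = 25 → [6, 4, 8, 11, 14, 20, 25]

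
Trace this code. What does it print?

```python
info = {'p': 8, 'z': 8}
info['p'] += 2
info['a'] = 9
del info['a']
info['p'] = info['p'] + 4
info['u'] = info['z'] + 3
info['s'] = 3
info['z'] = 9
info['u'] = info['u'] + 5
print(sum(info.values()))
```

info['p'] = 8+2 = 10 → {'p': 10, 'z': 8}
info['a'] = 9 → {'p': 10, 'z': 8, 'a': 9}
del 'a' → {'p': 10, 'z': 8}
info['p'] = info['p']+4 = 14 → {'p': 14, 'z': 8}
info['u'] = info['z']+3 = 11 → {'p': 14, 'z': 8, 'u': 11}
info['s'] = 3 → {'p': 14, 'z': 8, 'u': 11, 's': 3}
info['z'] = 9 → {'p': 14, 'z': 9, 'u': 11, 's': 3}
info['u'] = info['u']+5 = 16 → {'p': 14, 'z': 9, 'u': 16, 's': 3}
sum of values = 42

42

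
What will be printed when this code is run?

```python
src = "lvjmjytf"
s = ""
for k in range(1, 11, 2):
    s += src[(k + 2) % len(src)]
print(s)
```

myfvm

k=1: add src[3]='m' → 'm'
k=3: add src[5]='y' → 'my'
k=5: add src[7]='f' → 'myf'
k=7: add src[1]='v' → 'myfv'
k=9: add src[3]='m' → 'myfvm'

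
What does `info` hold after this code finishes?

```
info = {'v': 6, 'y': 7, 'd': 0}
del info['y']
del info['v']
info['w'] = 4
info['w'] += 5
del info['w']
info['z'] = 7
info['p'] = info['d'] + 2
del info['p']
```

{'d': 0, 'z': 7}

del 'y' → {'v': 6, 'd': 0}
del 'v' → {'d': 0}
info['w'] = 4 → {'d': 0, 'w': 4}
info['w'] = 4+5 = 9 → {'d': 0, 'w': 9}
del 'w' → {'d': 0}
info['z'] = 7 → {'d': 0, 'z': 7}
info['p'] = info['d']+2 = 2 → {'d': 0, 'z': 7, 'p': 2}
del 'p' → {'d': 0, 'z': 7}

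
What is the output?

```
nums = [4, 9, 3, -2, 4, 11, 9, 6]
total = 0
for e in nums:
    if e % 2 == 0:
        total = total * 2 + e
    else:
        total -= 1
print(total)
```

e=4: even, total = 0*2+4 = 4
e=9: not even, total = 4-1 = 3
e=3: not even, total = 3-1 = 2
e=-2: even, total = 2*2+(-2) = 2
e=4: even, total = 2*2+4 = 8
e=11: not even, total = 8-1 = 7
e=9: not even, total = 7-1 = 6
e=6: even, total = 6*2+6 = 18

18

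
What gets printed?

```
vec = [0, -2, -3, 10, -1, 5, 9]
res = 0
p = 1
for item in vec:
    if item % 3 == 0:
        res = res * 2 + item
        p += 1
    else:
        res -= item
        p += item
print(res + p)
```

-1

item=0: %3==0, res = 0*2+0 = 0; p=2
item=-2: not %3==0, res = 0-(-2) = 2; p=0
item=-3: %3==0, res = 2*2+(-3) = 1; p=1
item=10: not %3==0, res = 1-10 = -9; p=11
item=-1: not %3==0, res = (-9)-(-1) = -8; p=10
item=5: not %3==0, res = (-8)-5 = -13; p=15
item=9: %3==0, res = (-13)*2+9 = -17; p=16
res+p = (-17)+16 = -1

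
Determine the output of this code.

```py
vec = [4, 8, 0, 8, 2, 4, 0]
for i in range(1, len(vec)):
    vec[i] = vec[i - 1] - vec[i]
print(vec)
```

[4, -4, -4, -12, -14, -18, -18]

i=1: vec[1] = 4-8 = -4 → [4, -4, 0, 8, 2, 4, 0]
i=2: vec[2] = (-4)-0 = -4 → [4, -4, -4, 8, 2, 4, 0]
i=3: vec[3] = (-4)-8 = -12 → [4, -4, -4, -12, 2, 4, 0]
i=4: vec[4] = (-12)-2 = -14 → [4, -4, -4, -12, -14, 4, 0]
i=5: vec[5] = (-14)-4 = -18 → [4, -4, -4, -12, -14, -18, 0]
i=6: vec[6] = (-18)-0 = -18 → [4, -4, -4, -12, -14, -18, -18]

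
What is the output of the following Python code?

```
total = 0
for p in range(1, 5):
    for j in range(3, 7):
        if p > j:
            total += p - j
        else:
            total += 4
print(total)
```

61

p=1,j=3: not 1>3, total = 0+4 = 4
p=1,j=4: not 1>4, total = 4+4 = 8
p=1,j=5: not 1>5, total = 8+4 = 12
p=1,j=6: not 1>6, total = 12+4 = 16
p=2,j=3: not 2>3, total = 16+4 = 20
p=2,j=4: not 2>4, total = 20+4 = 24
p=2,j=5: not 2>5, total = 24+4 = 28
p=2,j=6: not 2>6, total = 28+4 = 32
p=3,j=3: not 3>3, total = 32+4 = 36
p=3,j=4: not 3>4, total = 36+4 = 40
p=3,j=5: not 3>5, total = 40+4 = 44
p=3,j=6: not 3>6, total = 44+4 = 48
p=4,j=3: 4>3, total = 48+1 = 49
p=4,j=4: not 4>4, total = 49+4 = 53
p=4,j=5: not 4>5, total = 53+4 = 57
p=4,j=6: not 4>6, total = 57+4 = 61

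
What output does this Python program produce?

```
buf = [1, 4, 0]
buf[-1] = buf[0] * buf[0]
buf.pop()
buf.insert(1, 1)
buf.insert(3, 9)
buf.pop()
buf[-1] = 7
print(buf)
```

buf[-1] = buf[0]*buf[0] = 1*1 = 1 → [1, 4, 1]
pop() removes 1 → [1, 4]
insert 1 at 1 → [1, 1, 4]
insert 9 at 3 → [1, 1, 4, 9]
pop() removes 9 → [1, 1, 4]
buf[-1] = 7 → [1, 1, 7]

[1, 1, 7]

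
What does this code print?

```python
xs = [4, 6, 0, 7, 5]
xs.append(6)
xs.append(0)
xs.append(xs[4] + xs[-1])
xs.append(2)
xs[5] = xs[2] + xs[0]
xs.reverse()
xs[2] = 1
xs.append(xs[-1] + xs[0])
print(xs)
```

append 6 → [4, 6, 0, 7, 5, 6]
append 0 → [4, 6, 0, 7, 5, 6, 0]
append xs[4]+xs[-1] = 5+0 = 5 → [4, 6, 0, 7, 5, 6, 0, 5]
append 2 → [4, 6, 0, 7, 5, 6, 0, 5, 2]
xs[5] = xs[2]+xs[0] = 0+4 = 4 → [4, 6, 0, 7, 5, 4, 0, 5, 2]
reverse → [2, 5, 0, 4, 5, 7, 0, 6, 4]
xs[2] = 1 → [2, 5, 1, 4, 5, 7, 0, 6, 4]
append xs[-1]+xs[0] = 4+2 = 6 → [2, 5, 1, 4, 5, 7, 0, 6, 4, 6]

[2, 5, 1, 4, 5, 7, 0, 6, 4, 6]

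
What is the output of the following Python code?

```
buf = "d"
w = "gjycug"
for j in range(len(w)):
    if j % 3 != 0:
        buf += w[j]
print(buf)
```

djyug

j=0: skip
j=1: add 'j' → 'dj'
j=2: add 'y' → 'djy'
j=3: skip
j=4: add 'u' → 'djyu'
j=5: add 'g' → 'djyug'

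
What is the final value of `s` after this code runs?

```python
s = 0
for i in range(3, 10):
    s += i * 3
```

i=3: s = 0+3*3 = 9
i=4: s = 9+4*3 = 21
i=5: s = 21+5*3 = 36
i=6: s = 36+6*3 = 54
i=7: s = 54+7*3 = 75
i=8: s = 75+8*3 = 99
i=9: s = 99+9*3 = 126

126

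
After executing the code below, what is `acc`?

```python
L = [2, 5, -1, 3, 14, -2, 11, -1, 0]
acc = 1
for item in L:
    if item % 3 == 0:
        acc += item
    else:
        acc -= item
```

item=2: not %3==0, acc = 1-2 = -1
item=5: not %3==0, acc = (-1)-5 = -6
item=-1: not %3==0, acc = (-6)-(-1) = -5
item=3: %3==0, acc = (-5)+3 = -2
item=14: not %3==0, acc = (-2)-14 = -16
item=-2: not %3==0, acc = (-16)-(-2) = -14
item=11: not %3==0, acc = (-14)-11 = -25
item=-1: not %3==0, acc = (-25)-(-1) = -24
item=0: %3==0, acc = (-24)+0 = -24

-24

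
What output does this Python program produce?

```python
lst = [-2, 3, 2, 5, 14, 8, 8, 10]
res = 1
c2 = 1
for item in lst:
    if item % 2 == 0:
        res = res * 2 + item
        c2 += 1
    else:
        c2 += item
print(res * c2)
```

3030

item=-2: even, res = 1*2+(-2) = 0; c2=2
item=3: not even; c2=5
item=2: even, res = 0*2+2 = 2; c2=6
item=5: not even; c2=11
item=14: even, res = 2*2+14 = 18; c2=12
item=8: even, res = 18*2+8 = 44; c2=13
item=8: even, res = 44*2+8 = 96; c2=14
item=10: even, res = 96*2+10 = 202; c2=15
res*c2 = 202*15 = 3030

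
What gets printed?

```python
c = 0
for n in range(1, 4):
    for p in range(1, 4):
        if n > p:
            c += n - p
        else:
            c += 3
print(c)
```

n=1,p=1: not 1>1, c = 0+3 = 3
n=1,p=2: not 1>2, c = 3+3 = 6
n=1,p=3: not 1>3, c = 6+3 = 9
n=2,p=1: 2>1, c = 9+1 = 10
n=2,p=2: not 2>2, c = 10+3 = 13
n=2,p=3: not 2>3, c = 13+3 = 16
n=3,p=1: 3>1, c = 16+2 = 18
n=3,p=2: 3>2, c = 18+1 = 19
n=3,p=3: not 3>3, c = 19+3 = 22

22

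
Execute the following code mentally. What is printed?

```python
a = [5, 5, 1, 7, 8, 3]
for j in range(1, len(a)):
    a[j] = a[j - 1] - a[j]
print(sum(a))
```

j=1: a[1] = 5-5 = 0 → [5, 0, 1, 7, 8, 3]
j=2: a[2] = 0-1 = -1 → [5, 0, -1, 7, 8, 3]
j=3: a[3] = (-1)-7 = -8 → [5, 0, -1, -8, 8, 3]
j=4: a[4] = (-8)-8 = -16 → [5, 0, -1, -8, -16, 3]
j=5: a[5] = (-16)-3 = -19 → [5, 0, -1, -8, -16, -19]
sum = -39

-39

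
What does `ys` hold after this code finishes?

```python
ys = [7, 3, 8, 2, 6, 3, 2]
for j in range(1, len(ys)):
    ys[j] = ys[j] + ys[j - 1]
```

[7, 10, 18, 20, 26, 29, 31]

j=1: ys[1] = 3+7 = 10 → [7, 10, 8, 2, 6, 3, 2]
j=2: ys[2] = 8+10 = 18 → [7, 10, 18, 2, 6, 3, 2]
j=3: ys[3] = 2+18 = 20 → [7, 10, 18, 20, 6, 3, 2]
j=4: ys[4] = 6+20 = 26 → [7, 10, 18, 20, 26, 3, 2]
j=5: ys[5] = 3+26 = 29 → [7, 10, 18, 20, 26, 29, 2]
j=6: ys[6] = 2+29 = 31 → [7, 10, 18, 20, 26, 29, 31]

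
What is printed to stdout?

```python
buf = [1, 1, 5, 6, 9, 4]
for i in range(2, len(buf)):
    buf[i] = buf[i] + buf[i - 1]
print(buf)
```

i=2: buf[2] = 5+1 = 6 → [1, 1, 6, 6, 9, 4]
i=3: buf[3] = 6+6 = 12 → [1, 1, 6, 12, 9, 4]
i=4: buf[4] = 9+12 = 21 → [1, 1, 6, 12, 21, 4]
i=5: buf[5] = 4+21 = 25 → [1, 1, 6, 12, 21, 25]

[1, 1, 6, 12, 21, 25]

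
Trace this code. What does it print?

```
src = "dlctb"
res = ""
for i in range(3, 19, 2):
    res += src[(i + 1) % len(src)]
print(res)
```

i=3: add src[4]='b' → 'b'
i=5: add src[1]='l' → 'bl'
i=7: add src[3]='t' → 'blt'
i=9: add src[0]='d' → 'bltd'
i=11: add src[2]='c' → 'bltdc'
i=13: add src[4]='b' → 'bltdcb'
i=15: add src[1]='l' → 'bltdcbl'
i=17: add src[3]='t' → 'bltdcblt'

bltdcblt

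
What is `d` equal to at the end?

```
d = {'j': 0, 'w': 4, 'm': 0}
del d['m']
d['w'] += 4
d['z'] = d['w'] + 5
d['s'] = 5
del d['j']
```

{'w': 8, 'z': 13, 's': 5}

del 'm' → {'j': 0, 'w': 4}
d['w'] = 4+4 = 8 → {'j': 0, 'w': 8}
d['z'] = d['w']+5 = 13 → {'j': 0, 'w': 8, 'z': 13}
d['s'] = 5 → {'j': 0, 'w': 8, 'z': 13, 's': 5}
del 'j' → {'w': 8, 'z': 13, 's': 5}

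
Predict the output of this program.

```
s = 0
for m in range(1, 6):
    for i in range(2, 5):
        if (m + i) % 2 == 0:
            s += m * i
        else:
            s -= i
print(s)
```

m=1,i=2: odd sum, s = 0-2 = -2
m=1,i=3: even sum, s = (-2)+3 = 1
m=1,i=4: odd sum, s = 1-4 = -3
m=2,i=2: even sum, s = (-3)+4 = 1
m=2,i=3: odd sum, s = 1-3 = -2
m=2,i=4: even sum, s = (-2)+8 = 6
m=3,i=2: odd sum, s = 6-2 = 4
m=3,i=3: even sum, s = 4+9 = 13
m=3,i=4: odd sum, s = 13-4 = 9
m=4,i=2: even sum, s = 9+8 = 17
m=4,i=3: odd sum, s = 17-3 = 14
m=4,i=4: even sum, s = 14+16 = 30
m=5,i=2: odd sum, s = 30-2 = 28
m=5,i=3: even sum, s = 28+15 = 43
m=5,i=4: odd sum, s = 43-4 = 39

39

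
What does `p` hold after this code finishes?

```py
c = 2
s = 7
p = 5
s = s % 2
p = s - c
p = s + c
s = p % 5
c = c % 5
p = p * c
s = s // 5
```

s = 7%2 = 1
p = 1-2 = -1
p = 1+2 = 3
s = 3%5 = 3
c = 2%5 = 2
p = 3*2 = 6
s = 3//5 = 0

6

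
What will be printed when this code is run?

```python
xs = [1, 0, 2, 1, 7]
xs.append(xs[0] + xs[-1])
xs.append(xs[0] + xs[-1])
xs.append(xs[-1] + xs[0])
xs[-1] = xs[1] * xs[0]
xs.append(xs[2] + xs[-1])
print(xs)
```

[1, 0, 2, 1, 7, 8, 9, 0, 2]

append xs[0]+xs[-1] = 1+7 = 8 → [1, 0, 2, 1, 7, 8]
append xs[0]+xs[-1] = 1+8 = 9 → [1, 0, 2, 1, 7, 8, 9]
append xs[-1]+xs[0] = 9+1 = 10 → [1, 0, 2, 1, 7, 8, 9, 10]
xs[-1] = xs[1]*xs[0] = 0*1 = 0 → [1, 0, 2, 1, 7, 8, 9, 0]
append xs[2]+xs[-1] = 2+0 = 2 → [1, 0, 2, 1, 7, 8, 9, 0, 2]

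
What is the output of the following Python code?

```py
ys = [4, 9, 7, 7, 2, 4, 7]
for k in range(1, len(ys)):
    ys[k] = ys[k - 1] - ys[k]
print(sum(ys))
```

k=1: ys[1] = 4-9 = -5 → [4, -5, 7, 7, 2, 4, 7]
k=2: ys[2] = (-5)-7 = -12 → [4, -5, -12, 7, 2, 4, 7]
k=3: ys[3] = (-12)-7 = -19 → [4, -5, -12, -19, 2, 4, 7]
k=4: ys[4] = (-19)-2 = -21 → [4, -5, -12, -19, -21, 4, 7]
k=5: ys[5] = (-21)-4 = -25 → [4, -5, -12, -19, -21, -25, 7]
k=6: ys[6] = (-25)-7 = -32 → [4, -5, -12, -19, -21, -25, -32]
sum = -110

-110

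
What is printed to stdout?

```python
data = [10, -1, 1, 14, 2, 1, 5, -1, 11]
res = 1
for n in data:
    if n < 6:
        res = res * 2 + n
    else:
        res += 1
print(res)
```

158

n=10: not <6, res = 1+1 = 2
n=-1: <6, res = 2*2+(-1) = 3
n=1: <6, res = 3*2+1 = 7
n=14: not <6, res = 7+1 = 8
n=2: <6, res = 8*2+2 = 18
n=1: <6, res = 18*2+1 = 37
n=5: <6, res = 37*2+5 = 79
n=-1: <6, res = 79*2+(-1) = 157
n=11: not <6, res = 157+1 = 158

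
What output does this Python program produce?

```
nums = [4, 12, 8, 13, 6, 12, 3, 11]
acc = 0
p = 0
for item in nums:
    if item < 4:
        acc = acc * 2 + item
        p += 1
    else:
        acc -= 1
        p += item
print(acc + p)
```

item=4: not <4, acc = 0-1 = -1; p=4
item=12: not <4, acc = (-1)-1 = -2; p=16
item=8: not <4, acc = (-2)-1 = -3; p=24
item=13: not <4, acc = (-3)-1 = -4; p=37
item=6: not <4, acc = (-4)-1 = -5; p=43
item=12: not <4, acc = (-5)-1 = -6; p=55
item=3: <4, acc = (-6)*2+3 = -9; p=56
item=11: not <4, acc = (-9)-1 = -10; p=67
acc+p = (-10)+67 = 57

57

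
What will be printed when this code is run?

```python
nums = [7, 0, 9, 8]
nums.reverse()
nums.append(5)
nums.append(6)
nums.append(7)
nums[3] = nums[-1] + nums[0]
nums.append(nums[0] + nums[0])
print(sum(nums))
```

66

reverse → [8, 9, 0, 7]
append 5 → [8, 9, 0, 7, 5]
append 6 → [8, 9, 0, 7, 5, 6]
append 7 → [8, 9, 0, 7, 5, 6, 7]
nums[3] = nums[-1]+nums[0] = 7+8 = 15 → [8, 9, 0, 15, 5, 6, 7]
append nums[0]+nums[0] = 8+8 = 16 → [8, 9, 0, 15, 5, 6, 7, 16]
sum = 66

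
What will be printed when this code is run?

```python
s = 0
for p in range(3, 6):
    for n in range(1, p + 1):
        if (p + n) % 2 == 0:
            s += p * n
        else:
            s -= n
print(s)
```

p=3,n=1: even sum, s = 0+3 = 3
p=3,n=2: odd sum, s = 3-2 = 1
p=3,n=3: even sum, s = 1+9 = 10
p=4,n=1: odd sum, s = 10-1 = 9
p=4,n=2: even sum, s = 9+8 = 17
p=4,n=3: odd sum, s = 17-3 = 14
p=4,n=4: even sum, s = 14+16 = 30
p=5,n=1: even sum, s = 30+5 = 35
p=5,n=2: odd sum, s = 35-2 = 33
p=5,n=3: even sum, s = 33+15 = 48
p=5,n=4: odd sum, s = 48-4 = 44
p=5,n=5: even sum, s = 44+25 = 69

69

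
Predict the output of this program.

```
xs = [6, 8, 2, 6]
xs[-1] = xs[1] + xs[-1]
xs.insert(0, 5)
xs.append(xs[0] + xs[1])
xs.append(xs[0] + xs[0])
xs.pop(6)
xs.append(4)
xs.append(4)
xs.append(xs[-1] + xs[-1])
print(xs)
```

xs[-1] = xs[1]+xs[-1] = 8+6 = 14 → [6, 8, 2, 14]
insert 5 at 0 → [5, 6, 8, 2, 14]
append xs[0]+xs[1] = 5+6 = 11 → [5, 6, 8, 2, 14, 11]
append xs[0]+xs[0] = 5+5 = 10 → [5, 6, 8, 2, 14, 11, 10]
pop(6) removes 10 → [5, 6, 8, 2, 14, 11]
append 4 → [5, 6, 8, 2, 14, 11, 4]
append 4 → [5, 6, 8, 2, 14, 11, 4, 4]
append xs[-1]+xs[-1] = 4+4 = 8 → [5, 6, 8, 2, 14, 11, 4, 4, 8]

[5, 6, 8, 2, 14, 11, 4, 4, 8]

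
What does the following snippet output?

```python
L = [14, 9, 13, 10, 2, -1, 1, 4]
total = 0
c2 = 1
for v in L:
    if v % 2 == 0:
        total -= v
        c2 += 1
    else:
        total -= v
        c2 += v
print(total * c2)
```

v=14: even, total = 0-14 = -14; c2=2
v=9: not even, total = (-14)-9 = -23; c2=11
v=13: not even, total = (-23)-13 = -36; c2=24
v=10: even, total = (-36)-10 = -46; c2=25
v=2: even, total = (-46)-2 = -48; c2=26
v=-1: not even, total = (-48)-(-1) = -47; c2=25
v=1: not even, total = (-47)-1 = -48; c2=26
v=4: even, total = (-48)-4 = -52; c2=27
total*c2 = (-52)*27 = -1404

-1404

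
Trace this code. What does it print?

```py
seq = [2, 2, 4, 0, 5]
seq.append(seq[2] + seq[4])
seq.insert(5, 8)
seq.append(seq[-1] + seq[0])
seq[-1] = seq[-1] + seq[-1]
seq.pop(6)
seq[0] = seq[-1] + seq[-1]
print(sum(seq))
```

append seq[2]+seq[4] = 4+5 = 9 → [2, 2, 4, 0, 5, 9]
insert 8 at 5 → [2, 2, 4, 0, 5, 8, 9]
append seq[-1]+seq[0] = 9+2 = 11 → [2, 2, 4, 0, 5, 8, 9, 11]
seq[-1] = seq[-1]+seq[-1] = 11+11 = 22 → [2, 2, 4, 0, 5, 8, 9, 22]
pop(6) removes 9 → [2, 2, 4, 0, 5, 8, 22]
seq[0] = seq[-1]+seq[-1] = 22+22 = 44 → [44, 2, 4, 0, 5, 8, 22]
sum = 85

85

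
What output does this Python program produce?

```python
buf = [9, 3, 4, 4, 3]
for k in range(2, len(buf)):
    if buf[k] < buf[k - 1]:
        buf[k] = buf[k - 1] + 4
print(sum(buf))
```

k=2: 4>=3, unchanged → [9, 3, 4, 4, 3]
k=3: 4>=4, unchanged → [9, 3, 4, 4, 3]
k=4: 3<4, buf[4] = 4+4 = 8 → [9, 3, 4, 4, 8]
sum = 28

28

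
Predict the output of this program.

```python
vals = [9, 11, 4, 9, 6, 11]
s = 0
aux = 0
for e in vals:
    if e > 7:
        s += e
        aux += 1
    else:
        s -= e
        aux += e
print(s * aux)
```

e=9: >7, s = 0+9 = 9; aux=1
e=11: >7, s = 9+11 = 20; aux=2
e=4: not >7, s = 20-4 = 16; aux=6
e=9: >7, s = 16+9 = 25; aux=7
e=6: not >7, s = 25-6 = 19; aux=13
e=11: >7, s = 19+11 = 30; aux=14
s*aux = 30*14 = 420

420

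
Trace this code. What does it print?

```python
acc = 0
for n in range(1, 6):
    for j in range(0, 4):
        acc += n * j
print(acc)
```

90

n=1,j=0: acc = 0+0 = 0
n=1,j=1: acc = 0+1 = 1
n=1,j=2: acc = 1+2 = 3
n=1,j=3: acc = 3+3 = 6
n=2,j=0: acc = 6+0 = 6
n=2,j=1: acc = 6+2 = 8
n=2,j=2: acc = 8+4 = 12
n=2,j=3: acc = 12+6 = 18
n=3,j=0: acc = 18+0 = 18
n=3,j=1: acc = 18+3 = 21
n=3,j=2: acc = 21+6 = 27
n=3,j=3: acc = 27+9 = 36
n=4,j=0: acc = 36+0 = 36
n=4,j=1: acc = 36+4 = 40
n=4,j=2: acc = 40+8 = 48
n=4,j=3: acc = 48+12 = 60
n=5,j=0: acc = 60+0 = 60
n=5,j=1: acc = 60+5 = 65
n=5,j=2: acc = 65+10 = 75
n=5,j=3: acc = 75+15 = 90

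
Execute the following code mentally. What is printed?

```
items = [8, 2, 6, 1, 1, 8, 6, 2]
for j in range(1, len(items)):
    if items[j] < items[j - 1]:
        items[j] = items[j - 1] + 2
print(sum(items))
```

j=1: 2<8, items[1] = 8+2 = 10 → [8, 10, 6, 1, 1, 8, 6, 2]
j=2: 6<10, items[2] = 10+2 = 12 → [8, 10, 12, 1, 1, 8, 6, 2]
j=3: 1<12, items[3] = 12+2 = 14 → [8, 10, 12, 14, 1, 8, 6, 2]
j=4: 1<14, items[4] = 14+2 = 16 → [8, 10, 12, 14, 16, 8, 6, 2]
j=5: 8<16, items[5] = 16+2 = 18 → [8, 10, 12, 14, 16, 18, 6, 2]
j=6: 6<18, items[6] = 18+2 = 20 → [8, 10, 12, 14, 16, 18, 20, 2]
j=7: 2<20, items[7] = 20+2 = 22 → [8, 10, 12, 14, 16, 18, 20, 22]
sum = 120

120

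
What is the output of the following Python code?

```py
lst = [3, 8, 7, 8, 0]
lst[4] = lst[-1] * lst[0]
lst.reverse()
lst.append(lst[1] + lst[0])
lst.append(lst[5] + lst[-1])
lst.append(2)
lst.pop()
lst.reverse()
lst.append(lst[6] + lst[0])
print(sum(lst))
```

lst[4] = lst[-1]*lst[0] = 0*3 = 0 → [3, 8, 7, 8, 0]
reverse → [0, 8, 7, 8, 3]
append lst[1]+lst[0] = 8+0 = 8 → [0, 8, 7, 8, 3, 8]
append lst[5]+lst[-1] = 8+8 = 16 → [0, 8, 7, 8, 3, 8, 16]
append 2 → [0, 8, 7, 8, 3, 8, 16, 2]
pop() removes 2 → [0, 8, 7, 8, 3, 8, 16]
reverse → [16, 8, 3, 8, 7, 8, 0]
append lst[6]+lst[0] = 0+16 = 16 → [16, 8, 3, 8, 7, 8, 0, 16]
sum = 66

66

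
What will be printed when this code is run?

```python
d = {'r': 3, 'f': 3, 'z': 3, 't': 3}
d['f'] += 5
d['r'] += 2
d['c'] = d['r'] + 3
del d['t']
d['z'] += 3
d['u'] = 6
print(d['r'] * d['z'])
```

30

d['f'] = 3+5 = 8 → {'r': 3, 'f': 8, 'z': 3, 't': 3}
d['r'] = 3+2 = 5 → {'r': 5, 'f': 8, 'z': 3, 't': 3}
d['c'] = d['r']+3 = 8 → {'r': 5, 'f': 8, 'z': 3, 't': 3, 'c': 8}
del 't' → {'r': 5, 'f': 8, 'z': 3, 'c': 8}
d['z'] = 3+3 = 6 → {'r': 5, 'f': 8, 'z': 6, 'c': 8}
d['u'] = 6 → {'r': 5, 'f': 8, 'z': 6, 'c': 8, 'u': 6}
d['r']*d['z'] = 5*6 = 30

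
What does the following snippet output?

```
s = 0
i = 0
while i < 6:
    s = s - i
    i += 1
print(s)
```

-15

i=0: s = 0-0 = 0
i=1: s = 0-1 = -1
i=2: s = (-1)-2 = -3
i=3: s = (-3)-3 = -6
i=4: s = (-6)-4 = -10
i=5: s = (-10)-5 = -15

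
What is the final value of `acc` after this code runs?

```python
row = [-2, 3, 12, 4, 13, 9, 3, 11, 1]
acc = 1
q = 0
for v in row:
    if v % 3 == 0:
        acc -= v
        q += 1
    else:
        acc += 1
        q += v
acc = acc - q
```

v=-2: not %3==0, acc = 1+1 = 2; q=-2
v=3: %3==0, acc = 2-3 = -1; q=-1
v=12: %3==0, acc = (-1)-12 = -13; q=0
v=4: not %3==0, acc = (-13)+1 = -12; q=4
v=13: not %3==0, acc = (-12)+1 = -11; q=17
v=9: %3==0, acc = (-11)-9 = -20; q=18
v=3: %3==0, acc = (-20)-3 = -23; q=19
v=11: not %3==0, acc = (-23)+1 = -22; q=30
v=1: not %3==0, acc = (-22)+1 = -21; q=31
acc-q = (-21)-31 = -52

-52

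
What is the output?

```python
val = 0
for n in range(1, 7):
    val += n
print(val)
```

n=1: val = 0+1 = 1
n=2: val = 1+2 = 3
n=3: val = 3+3 = 6
n=4: val = 6+4 = 10
n=5: val = 10+5 = 15
n=6: val = 15+6 = 21

21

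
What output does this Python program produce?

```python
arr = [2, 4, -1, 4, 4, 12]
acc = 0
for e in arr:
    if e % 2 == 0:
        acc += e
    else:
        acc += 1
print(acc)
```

e=2: even, acc = 0+2 = 2
e=4: even, acc = 2+4 = 6
e=-1: not even, acc = 6+1 = 7
e=4: even, acc = 7+4 = 11
e=4: even, acc = 11+4 = 15
e=12: even, acc = 15+12 = 27

27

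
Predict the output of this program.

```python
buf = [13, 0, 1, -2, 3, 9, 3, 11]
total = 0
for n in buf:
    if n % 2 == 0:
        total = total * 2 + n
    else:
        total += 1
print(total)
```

8

n=13: not even, total = 0+1 = 1
n=0: even, total = 1*2+0 = 2
n=1: not even, total = 2+1 = 3
n=-2: even, total = 3*2+(-2) = 4
n=3: not even, total = 4+1 = 5
n=9: not even, total = 5+1 = 6
n=3: not even, total = 6+1 = 7
n=11: not even, total = 7+1 = 8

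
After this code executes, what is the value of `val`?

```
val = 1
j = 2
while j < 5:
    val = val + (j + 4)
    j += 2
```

15

j=2: val = 1+6 = 7
j=4: val = 7+8 = 15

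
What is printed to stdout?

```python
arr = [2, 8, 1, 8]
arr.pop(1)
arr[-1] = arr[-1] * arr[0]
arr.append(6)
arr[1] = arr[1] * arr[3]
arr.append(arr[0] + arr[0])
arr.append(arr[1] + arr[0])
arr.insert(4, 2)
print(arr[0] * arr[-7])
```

pop(1) removes 8 → [2, 1, 8]
arr[-1] = arr[-1]*arr[0] = 8*2 = 16 → [2, 1, 16]
append 6 → [2, 1, 16, 6]
arr[1] = arr[1]*arr[3] = 1*6 = 6 → [2, 6, 16, 6]
append arr[0]+arr[0] = 2+2 = 4 → [2, 6, 16, 6, 4]
append arr[1]+arr[0] = 6+2 = 8 → [2, 6, 16, 6, 4, 8]
insert 2 at 4 → [2, 6, 16, 6, 2, 4, 8]
arr[0]*arr[-7] = 2*2 = 4

4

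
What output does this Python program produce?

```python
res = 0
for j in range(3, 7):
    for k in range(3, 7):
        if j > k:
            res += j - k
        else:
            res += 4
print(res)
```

j=3,k=3: not 3>3, res = 0+4 = 4
j=3,k=4: not 3>4, res = 4+4 = 8
j=3,k=5: not 3>5, res = 8+4 = 12
j=3,k=6: not 3>6, res = 12+4 = 16
j=4,k=3: 4>3, res = 16+1 = 17
j=4,k=4: not 4>4, res = 17+4 = 21
j=4,k=5: not 4>5, res = 21+4 = 25
j=4,k=6: not 4>6, res = 25+4 = 29
j=5,k=3: 5>3, res = 29+2 = 31
j=5,k=4: 5>4, res = 31+1 = 32
j=5,k=5: not 5>5, res = 32+4 = 36
j=5,k=6: not 5>6, res = 36+4 = 40
j=6,k=3: 6>3, res = 40+3 = 43
j=6,k=4: 6>4, res = 43+2 = 45
j=6,k=5: 6>5, res = 45+1 = 46
j=6,k=6: not 6>6, res = 46+4 = 50

50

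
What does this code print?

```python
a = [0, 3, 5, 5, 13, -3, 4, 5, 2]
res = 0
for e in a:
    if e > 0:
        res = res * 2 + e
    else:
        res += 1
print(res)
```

e=0: not >0, res = 0+1 = 1
e=3: >0, res = 1*2+3 = 5
e=5: >0, res = 5*2+5 = 15
e=5: >0, res = 15*2+5 = 35
e=13: >0, res = 35*2+13 = 83
e=-3: not >0, res = 83+1 = 84
e=4: >0, res = 84*2+4 = 172
e=5: >0, res = 172*2+5 = 349
e=2: >0, res = 349*2+2 = 700

700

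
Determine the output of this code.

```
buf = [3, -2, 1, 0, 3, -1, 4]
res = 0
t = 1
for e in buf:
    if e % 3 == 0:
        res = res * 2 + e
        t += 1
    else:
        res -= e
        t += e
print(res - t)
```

10

e=3: %3==0, res = 0*2+3 = 3; t=2
e=-2: not %3==0, res = 3-(-2) = 5; t=0
e=1: not %3==0, res = 5-1 = 4; t=1
e=0: %3==0, res = 4*2+0 = 8; t=2
e=3: %3==0, res = 8*2+3 = 19; t=3
e=-1: not %3==0, res = 19-(-1) = 20; t=2
e=4: not %3==0, res = 20-4 = 16; t=6
res-t = 16-6 = 10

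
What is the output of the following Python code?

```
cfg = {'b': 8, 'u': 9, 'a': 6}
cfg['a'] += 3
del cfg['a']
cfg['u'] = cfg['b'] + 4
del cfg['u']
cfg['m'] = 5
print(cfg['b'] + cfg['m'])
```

13

cfg['a'] = 6+3 = 9 → {'b': 8, 'u': 9, 'a': 9}
del 'a' → {'b': 8, 'u': 9}
cfg['u'] = cfg['b']+4 = 12 → {'b': 8, 'u': 12}
del 'u' → {'b': 8}
cfg['m'] = 5 → {'b': 8, 'm': 5}
cfg['b']+cfg['m'] = 8+5 = 13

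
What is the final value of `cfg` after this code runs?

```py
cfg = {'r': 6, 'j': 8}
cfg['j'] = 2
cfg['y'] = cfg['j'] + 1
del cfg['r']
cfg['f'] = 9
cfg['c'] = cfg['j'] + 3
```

{'j': 2, 'y': 3, 'f': 9, 'c': 5}

cfg['j'] = 2 → {'r': 6, 'j': 2}
cfg['y'] = cfg['j']+1 = 3 → {'r': 6, 'j': 2, 'y': 3}
del 'r' → {'j': 2, 'y': 3}
cfg['f'] = 9 → {'j': 2, 'y': 3, 'f': 9}
cfg['c'] = cfg['j']+3 = 5 → {'j': 2, 'y': 3, 'f': 9, 'c': 5}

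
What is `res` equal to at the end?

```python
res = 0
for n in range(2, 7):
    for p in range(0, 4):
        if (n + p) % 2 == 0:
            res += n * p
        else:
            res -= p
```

40

n=2,p=0: even sum, res = 0+0 = 0
n=2,p=1: odd sum, res = 0-1 = -1
n=2,p=2: even sum, res = (-1)+4 = 3
n=2,p=3: odd sum, res = 3-3 = 0
n=3,p=0: odd sum, res = 0-0 = 0
n=3,p=1: even sum, res = 0+3 = 3
n=3,p=2: odd sum, res = 3-2 = 1
n=3,p=3: even sum, res = 1+9 = 10
n=4,p=0: even sum, res = 10+0 = 10
n=4,p=1: odd sum, res = 10-1 = 9
n=4,p=2: even sum, res = 9+8 = 17
n=4,p=3: odd sum, res = 17-3 = 14
n=5,p=0: odd sum, res = 14-0 = 14
n=5,p=1: even sum, res = 14+5 = 19
n=5,p=2: odd sum, res = 19-2 = 17
n=5,p=3: even sum, res = 17+15 = 32
n=6,p=0: even sum, res = 32+0 = 32
n=6,p=1: odd sum, res = 32-1 = 31
n=6,p=2: even sum, res = 31+12 = 43
n=6,p=3: odd sum, res = 43-3 = 40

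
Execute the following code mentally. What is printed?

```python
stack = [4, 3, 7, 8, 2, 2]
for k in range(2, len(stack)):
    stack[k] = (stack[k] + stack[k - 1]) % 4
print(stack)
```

k=2: stack[2] = (7+3)%4 = 2 → [4, 3, 2, 8, 2, 2]
k=3: stack[3] = (8+2)%4 = 2 → [4, 3, 2, 2, 2, 2]
k=4: stack[4] = (2+2)%4 = 0 → [4, 3, 2, 2, 0, 2]
k=5: stack[5] = (2+0)%4 = 2 → [4, 3, 2, 2, 0, 2]

[4, 3, 2, 2, 0, 2]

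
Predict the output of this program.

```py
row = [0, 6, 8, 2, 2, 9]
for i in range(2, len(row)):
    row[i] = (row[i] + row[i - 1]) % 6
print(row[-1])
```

3

i=2: row[2] = (8+6)%6 = 2 → [0, 6, 2, 2, 2, 9]
i=3: row[3] = (2+2)%6 = 4 → [0, 6, 2, 4, 2, 9]
i=4: row[4] = (2+4)%6 = 0 → [0, 6, 2, 4, 0, 9]
i=5: row[5] = (9+0)%6 = 3 → [0, 6, 2, 4, 0, 3]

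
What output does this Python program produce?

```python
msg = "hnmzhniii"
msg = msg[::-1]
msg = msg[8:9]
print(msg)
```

reverse → 'iiinhzmnh'
slice [8:9] → 'h'

h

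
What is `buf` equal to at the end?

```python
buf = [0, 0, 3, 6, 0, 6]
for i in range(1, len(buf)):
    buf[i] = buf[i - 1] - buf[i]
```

i=1: buf[1] = 0-0 = 0 → [0, 0, 3, 6, 0, 6]
i=2: buf[2] = 0-3 = -3 → [0, 0, -3, 6, 0, 6]
i=3: buf[3] = (-3)-6 = -9 → [0, 0, -3, -9, 0, 6]
i=4: buf[4] = (-9)-0 = -9 → [0, 0, -3, -9, -9, 6]
i=5: buf[5] = (-9)-6 = -15 → [0, 0, -3, -9, -9, -15]

[0, 0, -3, -9, -9, -15]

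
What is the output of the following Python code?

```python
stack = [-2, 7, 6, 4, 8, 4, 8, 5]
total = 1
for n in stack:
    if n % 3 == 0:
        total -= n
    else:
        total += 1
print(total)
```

2

n=-2: not %3==0, total = 1+1 = 2
n=7: not %3==0, total = 2+1 = 3
n=6: %3==0, total = 3-6 = -3
n=4: not %3==0, total = (-3)+1 = -2
n=8: not %3==0, total = (-2)+1 = -1
n=4: not %3==0, total = (-1)+1 = 0
n=8: not %3==0, total = 0+1 = 1
n=5: not %3==0, total = 1+1 = 2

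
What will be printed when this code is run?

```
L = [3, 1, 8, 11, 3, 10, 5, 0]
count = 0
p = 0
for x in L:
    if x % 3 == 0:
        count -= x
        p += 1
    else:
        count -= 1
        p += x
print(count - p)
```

x=3: %3==0, count = 0-3 = -3; p=1
x=1: not %3==0, count = (-3)-1 = -4; p=2
x=8: not %3==0, count = (-4)-1 = -5; p=10
x=11: not %3==0, count = (-5)-1 = -6; p=21
x=3: %3==0, count = (-6)-3 = -9; p=22
x=10: not %3==0, count = (-9)-1 = -10; p=32
x=5: not %3==0, count = (-10)-1 = -11; p=37
x=0: %3==0, count = (-11)-0 = -11; p=38
count-p = (-11)-38 = -49

-49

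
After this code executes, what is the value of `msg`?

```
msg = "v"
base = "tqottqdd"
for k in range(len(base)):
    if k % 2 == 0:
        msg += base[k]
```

k=0: add 't' → 'vt'
k=1: skip
k=2: add 'o' → 'vto'
k=3: skip
k=4: add 't' → 'vtot'
k=5: skip
k=6: add 'd' → 'vtotd'
k=7: skip

'vtotd'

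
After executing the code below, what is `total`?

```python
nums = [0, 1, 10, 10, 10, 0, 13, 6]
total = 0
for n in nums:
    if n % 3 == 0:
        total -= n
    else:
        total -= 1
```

-11

n=0: %3==0, total = 0-0 = 0
n=1: not %3==0, total = 0-1 = -1
n=10: not %3==0, total = (-1)-1 = -2
n=10: not %3==0, total = (-2)-1 = -3
n=10: not %3==0, total = (-3)-1 = -4
n=0: %3==0, total = (-4)-0 = -4
n=13: not %3==0, total = (-4)-1 = -5
n=6: %3==0, total = (-5)-6 = -11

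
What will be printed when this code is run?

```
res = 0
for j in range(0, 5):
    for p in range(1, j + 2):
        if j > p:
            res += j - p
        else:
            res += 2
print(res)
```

j=0,p=1: not 0>1, res = 0+2 = 2
j=1,p=1: not 1>1, res = 2+2 = 4
j=1,p=2: not 1>2, res = 4+2 = 6
j=2,p=1: 2>1, res = 6+1 = 7
j=2,p=2: not 2>2, res = 7+2 = 9
j=2,p=3: not 2>3, res = 9+2 = 11
j=3,p=1: 3>1, res = 11+2 = 13
j=3,p=2: 3>2, res = 13+1 = 14
j=3,p=3: not 3>3, res = 14+2 = 16
j=3,p=4: not 3>4, res = 16+2 = 18
j=4,p=1: 4>1, res = 18+3 = 21
j=4,p=2: 4>2, res = 21+2 = 23
j=4,p=3: 4>3, res = 23+1 = 24
j=4,p=4: not 4>4, res = 24+2 = 26
j=4,p=5: not 4>5, res = 26+2 = 28

28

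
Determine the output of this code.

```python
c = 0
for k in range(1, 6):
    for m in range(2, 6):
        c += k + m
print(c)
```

130

k=1,m=2: c = 0+3 = 3
k=1,m=3: c = 3+4 = 7
k=1,m=4: c = 7+5 = 12
k=1,m=5: c = 12+6 = 18
k=2,m=2: c = 18+4 = 22
k=2,m=3: c = 22+5 = 27
k=2,m=4: c = 27+6 = 33
k=2,m=5: c = 33+7 = 40
k=3,m=2: c = 40+5 = 45
k=3,m=3: c = 45+6 = 51
k=3,m=4: c = 51+7 = 58
k=3,m=5: c = 58+8 = 66
k=4,m=2: c = 66+6 = 72
k=4,m=3: c = 72+7 = 79
k=4,m=4: c = 79+8 = 87
k=4,m=5: c = 87+9 = 96
k=5,m=2: c = 96+7 = 103
k=5,m=3: c = 103+8 = 111
k=5,m=4: c = 111+9 = 120
k=5,m=5: c = 120+10 = 130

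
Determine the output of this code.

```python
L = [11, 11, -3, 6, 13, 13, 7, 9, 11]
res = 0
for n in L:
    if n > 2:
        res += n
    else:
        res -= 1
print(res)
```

n=11: >2, res = 0+11 = 11
n=11: >2, res = 11+11 = 22
n=-3: not >2, res = 22-1 = 21
n=6: >2, res = 21+6 = 27
n=13: >2, res = 27+13 = 40
n=13: >2, res = 40+13 = 53
n=7: >2, res = 53+7 = 60
n=9: >2, res = 60+9 = 69
n=11: >2, res = 69+11 = 80

80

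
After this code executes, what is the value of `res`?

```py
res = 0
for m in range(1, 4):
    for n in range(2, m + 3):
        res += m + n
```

m=1,n=2: res = 0+3 = 3
m=1,n=3: res = 3+4 = 7
m=2,n=2: res = 7+4 = 11
m=2,n=3: res = 11+5 = 16
m=2,n=4: res = 16+6 = 22
m=3,n=2: res = 22+5 = 27
m=3,n=3: res = 27+6 = 33
m=3,n=4: res = 33+7 = 40
m=3,n=5: res = 40+8 = 48

48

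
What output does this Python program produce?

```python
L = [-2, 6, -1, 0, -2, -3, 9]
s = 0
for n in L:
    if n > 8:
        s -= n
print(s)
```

-9

n=-2: not >8
n=6: not >8
n=-1: not >8
n=0: not >8
n=-2: not >8
n=-3: not >8
n=9: >8, s = 0-9 = -9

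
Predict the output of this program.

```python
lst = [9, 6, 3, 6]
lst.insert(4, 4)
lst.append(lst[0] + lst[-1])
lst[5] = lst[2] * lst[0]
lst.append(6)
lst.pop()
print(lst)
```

[9, 6, 3, 6, 4, 27]

insert 4 at 4 → [9, 6, 3, 6, 4]
append lst[0]+lst[-1] = 9+4 = 13 → [9, 6, 3, 6, 4, 13]
lst[5] = lst[2]*lst[0] = 3*9 = 27 → [9, 6, 3, 6, 4, 27]
append 6 → [9, 6, 3, 6, 4, 27, 6]
pop() removes 6 → [9, 6, 3, 6, 4, 27]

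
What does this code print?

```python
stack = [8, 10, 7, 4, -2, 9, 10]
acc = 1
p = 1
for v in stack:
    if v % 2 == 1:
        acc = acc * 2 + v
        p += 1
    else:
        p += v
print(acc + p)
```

60

v=8: not odd; p=9
v=10: not odd; p=19
v=7: odd, acc = 1*2+7 = 9; p=20
v=4: not odd; p=24
v=-2: not odd; p=22
v=9: odd, acc = 9*2+9 = 27; p=23
v=10: not odd; p=33
acc+p = 27+33 = 60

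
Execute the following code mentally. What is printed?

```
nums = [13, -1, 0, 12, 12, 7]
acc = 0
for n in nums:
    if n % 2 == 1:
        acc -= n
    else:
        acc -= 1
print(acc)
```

-22

n=13: odd, acc = 0-13 = -13
n=-1: odd, acc = (-13)-(-1) = -12
n=0: not odd, acc = (-12)-1 = -13
n=12: not odd, acc = (-13)-1 = -14
n=12: not odd, acc = (-14)-1 = -15
n=7: odd, acc = (-15)-7 = -22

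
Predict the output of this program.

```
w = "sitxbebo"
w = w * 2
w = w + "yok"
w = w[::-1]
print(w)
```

repeat ×2 → 'sitxbebositxbebo'
+ 'yok' → 'sitxbebositxbeboyok'
reverse → 'koyobebxtisobebxtis'

koyobebxtisobebxtis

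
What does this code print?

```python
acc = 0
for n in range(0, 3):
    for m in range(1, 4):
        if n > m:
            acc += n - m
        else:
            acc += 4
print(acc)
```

33

n=0,m=1: not 0>1, acc = 0+4 = 4
n=0,m=2: not 0>2, acc = 4+4 = 8
n=0,m=3: not 0>3, acc = 8+4 = 12
n=1,m=1: not 1>1, acc = 12+4 = 16
n=1,m=2: not 1>2, acc = 16+4 = 20
n=1,m=3: not 1>3, acc = 20+4 = 24
n=2,m=1: 2>1, acc = 24+1 = 25
n=2,m=2: not 2>2, acc = 25+4 = 29
n=2,m=3: not 2>3, acc = 29+4 = 33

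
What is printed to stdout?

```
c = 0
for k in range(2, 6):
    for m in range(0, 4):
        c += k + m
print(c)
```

80

k=2,m=0: c = 0+2 = 2
k=2,m=1: c = 2+3 = 5
k=2,m=2: c = 5+4 = 9
k=2,m=3: c = 9+5 = 14
k=3,m=0: c = 14+3 = 17
k=3,m=1: c = 17+4 = 21
k=3,m=2: c = 21+5 = 26
k=3,m=3: c = 26+6 = 32
k=4,m=0: c = 32+4 = 36
k=4,m=1: c = 36+5 = 41
k=4,m=2: c = 41+6 = 47
k=4,m=3: c = 47+7 = 54
k=5,m=0: c = 54+5 = 59
k=5,m=1: c = 59+6 = 65
k=5,m=2: c = 65+7 = 72
k=5,m=3: c = 72+8 = 80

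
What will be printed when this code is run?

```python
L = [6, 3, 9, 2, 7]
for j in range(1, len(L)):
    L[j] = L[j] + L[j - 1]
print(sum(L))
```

80

j=1: L[1] = 3+6 = 9 → [6, 9, 9, 2, 7]
j=2: L[2] = 9+9 = 18 → [6, 9, 18, 2, 7]
j=3: L[3] = 2+18 = 20 → [6, 9, 18, 20, 7]
j=4: L[4] = 7+20 = 27 → [6, 9, 18, 20, 27]
sum = 80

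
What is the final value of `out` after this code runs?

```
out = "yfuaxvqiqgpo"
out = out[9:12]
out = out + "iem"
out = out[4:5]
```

'e'

slice [9:12] → 'gpo'
+ 'iem' → 'gpoiem'
slice [4:5] → 'e'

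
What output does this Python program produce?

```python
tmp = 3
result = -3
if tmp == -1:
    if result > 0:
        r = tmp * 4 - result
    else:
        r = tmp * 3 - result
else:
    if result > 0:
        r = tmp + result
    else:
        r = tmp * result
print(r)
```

tmp=3, result=-3
tmp == -1 is False; result > 0 is False
→ r = tmp * result = -9

-9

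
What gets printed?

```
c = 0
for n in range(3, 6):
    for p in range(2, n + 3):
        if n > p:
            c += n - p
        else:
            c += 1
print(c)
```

19

n=3,p=2: 3>2, c = 0+1 = 1
n=3,p=3: not 3>3, c = 1+1 = 2
n=3,p=4: not 3>4, c = 2+1 = 3
n=3,p=5: not 3>5, c = 3+1 = 4
n=4,p=2: 4>2, c = 4+2 = 6
n=4,p=3: 4>3, c = 6+1 = 7
n=4,p=4: not 4>4, c = 7+1 = 8
n=4,p=5: not 4>5, c = 8+1 = 9
n=4,p=6: not 4>6, c = 9+1 = 10
n=5,p=2: 5>2, c = 10+3 = 13
n=5,p=3: 5>3, c = 13+2 = 15
n=5,p=4: 5>4, c = 15+1 = 16
n=5,p=5: not 5>5, c = 16+1 = 17
n=5,p=6: not 5>6, c = 17+1 = 18
n=5,p=7: not 5>7, c = 18+1 = 19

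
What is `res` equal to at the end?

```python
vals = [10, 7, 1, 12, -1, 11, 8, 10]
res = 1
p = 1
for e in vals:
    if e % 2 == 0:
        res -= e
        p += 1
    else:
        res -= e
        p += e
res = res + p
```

e=10: even, res = 1-10 = -9; p=2
e=7: not even, res = (-9)-7 = -16; p=9
e=1: not even, res = (-16)-1 = -17; p=10
e=12: even, res = (-17)-12 = -29; p=11
e=-1: not even, res = (-29)-(-1) = -28; p=10
e=11: not even, res = (-28)-11 = -39; p=21
e=8: even, res = (-39)-8 = -47; p=22
e=10: even, res = (-47)-10 = -57; p=23
res+p = (-57)+23 = -34

-34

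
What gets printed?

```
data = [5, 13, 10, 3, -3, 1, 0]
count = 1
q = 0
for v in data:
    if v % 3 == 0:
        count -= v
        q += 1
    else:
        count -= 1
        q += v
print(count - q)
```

v=5: not %3==0, count = 1-1 = 0; q=5
v=13: not %3==0, count = 0-1 = -1; q=18
v=10: not %3==0, count = (-1)-1 = -2; q=28
v=3: %3==0, count = (-2)-3 = -5; q=29
v=-3: %3==0, count = (-5)-(-3) = -2; q=30
v=1: not %3==0, count = (-2)-1 = -3; q=31
v=0: %3==0, count = (-3)-0 = -3; q=32
count-q = (-3)-32 = -35

-35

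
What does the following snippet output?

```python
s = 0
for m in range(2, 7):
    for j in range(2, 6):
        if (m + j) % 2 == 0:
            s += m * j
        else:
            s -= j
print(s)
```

m=2,j=2: even sum, s = 0+4 = 4
m=2,j=3: odd sum, s = 4-3 = 1
m=2,j=4: even sum, s = 1+8 = 9
m=2,j=5: odd sum, s = 9-5 = 4
m=3,j=2: odd sum, s = 4-2 = 2
m=3,j=3: even sum, s = 2+9 = 11
m=3,j=4: odd sum, s = 11-4 = 7
m=3,j=5: even sum, s = 7+15 = 22
m=4,j=2: even sum, s = 22+8 = 30
m=4,j=3: odd sum, s = 30-3 = 27
m=4,j=4: even sum, s = 27+16 = 43
m=4,j=5: odd sum, s = 43-5 = 38
m=5,j=2: odd sum, s = 38-2 = 36
m=5,j=3: even sum, s = 36+15 = 51
m=5,j=4: odd sum, s = 51-4 = 47
m=5,j=5: even sum, s = 47+25 = 72
m=6,j=2: even sum, s = 72+12 = 84
m=6,j=3: odd sum, s = 84-3 = 81
m=6,j=4: even sum, s = 81+24 = 105
m=6,j=5: odd sum, s = 105-5 = 100

100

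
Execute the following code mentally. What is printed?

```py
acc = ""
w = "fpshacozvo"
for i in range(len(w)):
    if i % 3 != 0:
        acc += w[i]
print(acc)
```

i=0: skip
i=1: add 'p' → 'p'
i=2: add 's' → 'ps'
i=3: skip
i=4: add 'a' → 'psa'
i=5: add 'c' → 'psac'
i=6: skip
i=7: add 'z' → 'psacz'
i=8: add 'v' → 'psaczv'
i=9: skip

psaczv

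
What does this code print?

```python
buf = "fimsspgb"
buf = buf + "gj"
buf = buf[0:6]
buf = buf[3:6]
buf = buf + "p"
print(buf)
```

sspp

+ 'gj' → 'fimsspgbgj'
slice [0:6] → 'fimssp'
slice [3:6] → 'ssp'
+ 'p' → 'sspp'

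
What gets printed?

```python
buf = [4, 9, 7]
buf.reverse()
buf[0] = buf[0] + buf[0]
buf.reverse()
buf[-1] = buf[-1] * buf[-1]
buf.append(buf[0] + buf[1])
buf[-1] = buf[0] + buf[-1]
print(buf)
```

reverse → [7, 9, 4]
buf[0] = buf[0]+buf[0] = 7+7 = 14 → [14, 9, 4]
reverse → [4, 9, 14]
buf[-1] = buf[-1]*buf[-1] = 14*14 = 196 → [4, 9, 196]
append buf[0]+buf[1] = 4+9 = 13 → [4, 9, 196, 13]
buf[-1] = buf[0]+buf[-1] = 4+13 = 17 → [4, 9, 196, 17]

[4, 9, 196, 17]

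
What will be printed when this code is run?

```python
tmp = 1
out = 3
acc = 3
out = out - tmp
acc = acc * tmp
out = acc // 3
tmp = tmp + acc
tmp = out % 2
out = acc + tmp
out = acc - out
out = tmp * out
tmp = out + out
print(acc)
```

3

out = 3-1 = 2
acc = 3*1 = 3
out = 3//3 = 1
tmp = 1+3 = 4
tmp = 1%2 = 1
out = 3+1 = 4
out = 3-4 = -1
out = 1*(-1) = -1
tmp = (-1)+(-1) = -2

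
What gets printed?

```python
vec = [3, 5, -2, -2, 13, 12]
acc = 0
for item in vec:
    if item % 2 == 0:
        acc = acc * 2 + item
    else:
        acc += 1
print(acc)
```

18

item=3: not even, acc = 0+1 = 1
item=5: not even, acc = 1+1 = 2
item=-2: even, acc = 2*2+(-2) = 2
item=-2: even, acc = 2*2+(-2) = 2
item=13: not even, acc = 2+1 = 3
item=12: even, acc = 3*2+12 = 18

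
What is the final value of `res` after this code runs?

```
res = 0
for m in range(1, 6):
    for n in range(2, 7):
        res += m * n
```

300

m=1,n=2: res = 0+2 = 2
m=1,n=3: res = 2+3 = 5
m=1,n=4: res = 5+4 = 9
m=1,n=5: res = 9+5 = 14
m=1,n=6: res = 14+6 = 20
m=2,n=2: res = 20+4 = 24
m=2,n=3: res = 24+6 = 30
m=2,n=4: res = 30+8 = 38
m=2,n=5: res = 38+10 = 48
m=2,n=6: res = 48+12 = 60
m=3,n=2: res = 60+6 = 66
m=3,n=3: res = 66+9 = 75
m=3,n=4: res = 75+12 = 87
m=3,n=5: res = 87+15 = 102
m=3,n=6: res = 102+18 = 120
m=4,n=2: res = 120+8 = 128
m=4,n=3: res = 128+12 = 140
m=4,n=4: res = 140+16 = 156
m=4,n=5: res = 156+20 = 176
m=4,n=6: res = 176+24 = 200
m=5,n=2: res = 200+10 = 210
m=5,n=3: res = 210+15 = 225
m=5,n=4: res = 225+20 = 245
m=5,n=5: res = 245+25 = 270
m=5,n=6: res = 270+30 = 300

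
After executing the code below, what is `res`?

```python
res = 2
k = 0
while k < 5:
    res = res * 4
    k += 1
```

k=0: res = 2*4 = 8
k=1: res = 8*4 = 32
k=2: res = 32*4 = 128
k=3: res = 128*4 = 512
k=4: res = 512*4 = 2048

2048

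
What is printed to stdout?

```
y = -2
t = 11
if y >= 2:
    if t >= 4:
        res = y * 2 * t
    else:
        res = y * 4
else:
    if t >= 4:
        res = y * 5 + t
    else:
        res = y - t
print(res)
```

y=-2, t=11
y >= 2 is False; t >= 4 is True
→ res = y * 5 + t = 1

1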